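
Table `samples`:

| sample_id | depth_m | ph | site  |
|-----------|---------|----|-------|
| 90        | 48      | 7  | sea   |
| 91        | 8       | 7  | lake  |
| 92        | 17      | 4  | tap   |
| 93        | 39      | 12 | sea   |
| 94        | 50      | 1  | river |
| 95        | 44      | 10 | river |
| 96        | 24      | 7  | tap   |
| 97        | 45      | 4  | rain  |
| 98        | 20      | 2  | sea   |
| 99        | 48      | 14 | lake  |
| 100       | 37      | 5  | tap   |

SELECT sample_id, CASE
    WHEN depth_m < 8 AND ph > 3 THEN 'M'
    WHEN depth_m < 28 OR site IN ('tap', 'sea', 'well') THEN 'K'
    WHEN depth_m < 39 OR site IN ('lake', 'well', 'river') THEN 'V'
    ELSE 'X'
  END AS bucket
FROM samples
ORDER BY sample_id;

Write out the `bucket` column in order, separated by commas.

sample_id=90: depth_m < 28 OR site IN ('tap', 'sea', 'well') → K
sample_id=91: depth_m < 28 OR site IN ('tap', 'sea', 'well') → K
sample_id=92: depth_m < 28 OR site IN ('tap', 'sea', 'well') → K
sample_id=93: depth_m < 28 OR site IN ('tap', 'sea', 'well') → K
sample_id=94: depth_m < 39 OR site IN ('lake', 'well', 'river') → V
sample_id=95: depth_m < 39 OR site IN ('lake', 'well', 'river') → V
sample_id=96: depth_m < 28 OR site IN ('tap', 'sea', 'well') → K
sample_id=97: ELSE → X
sample_id=98: depth_m < 28 OR site IN ('tap', 'sea', 'well') → K
sample_id=99: depth_m < 39 OR site IN ('lake', 'well', 'river') → V
sample_id=100: depth_m < 28 OR site IN ('tap', 'sea', 'well') → K

K, K, K, K, V, V, K, X, K, V, K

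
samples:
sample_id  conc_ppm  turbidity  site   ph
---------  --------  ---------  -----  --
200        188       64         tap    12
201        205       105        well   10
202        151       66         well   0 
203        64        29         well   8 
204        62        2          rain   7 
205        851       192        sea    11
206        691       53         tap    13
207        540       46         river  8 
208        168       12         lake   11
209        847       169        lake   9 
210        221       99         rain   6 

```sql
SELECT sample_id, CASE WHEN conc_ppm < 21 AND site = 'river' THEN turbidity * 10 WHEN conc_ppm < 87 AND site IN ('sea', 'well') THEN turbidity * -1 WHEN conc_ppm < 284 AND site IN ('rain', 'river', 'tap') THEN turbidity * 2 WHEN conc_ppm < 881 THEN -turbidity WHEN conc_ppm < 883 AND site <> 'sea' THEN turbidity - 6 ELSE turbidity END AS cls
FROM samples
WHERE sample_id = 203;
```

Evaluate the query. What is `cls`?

-29

sample_id = 203: conc_ppm=64, turbidity=29, site=well, ph=8.
conc_ppm < 21 AND site = 'river' → false
conc_ppm < 87 AND site IN ('sea', 'well') → true → -29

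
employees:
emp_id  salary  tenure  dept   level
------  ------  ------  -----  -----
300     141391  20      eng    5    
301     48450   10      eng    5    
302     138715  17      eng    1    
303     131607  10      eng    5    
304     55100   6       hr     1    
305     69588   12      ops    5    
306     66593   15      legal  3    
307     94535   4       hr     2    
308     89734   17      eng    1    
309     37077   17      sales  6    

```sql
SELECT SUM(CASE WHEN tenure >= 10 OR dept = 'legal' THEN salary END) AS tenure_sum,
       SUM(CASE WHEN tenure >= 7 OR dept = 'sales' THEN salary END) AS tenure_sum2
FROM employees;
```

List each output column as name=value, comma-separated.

tenure_sum=723155, tenure_sum2=723155

[tenure_sum: tenure >= 10 OR dept = 'legal']
emp_id=300: ✓ → 141391
emp_id=301: ✓ → 48450
emp_id=302: ✓ → 138715
emp_id=303: ✓ → 131607
emp_id=304: ✗
emp_id=305: ✓ → 69588
emp_id=306: ✓ → 66593
emp_id=307: ✗
emp_id=308: ✓ → 89734
emp_id=309: ✓ → 37077
tenure_sum = 141391 + 48450 + 138715 + 131607 + 69588 + 66593 + 89734 + 37077 = 723155
—
[tenure_sum2: tenure >= 7 OR dept = 'sales']
emp_id=300: ✓ → 141391
emp_id=301: ✓ → 48450
emp_id=302: ✓ → 138715
emp_id=303: ✓ → 131607
emp_id=304: ✗
emp_id=305: ✓ → 69588
emp_id=306: ✓ → 66593
emp_id=307: ✗
emp_id=308: ✓ → 89734
emp_id=309: ✓ → 37077
tenure_sum2 = 141391 + 48450 + 138715 + 131607 + 69588 + 66593 + 89734 + 37077 = 723155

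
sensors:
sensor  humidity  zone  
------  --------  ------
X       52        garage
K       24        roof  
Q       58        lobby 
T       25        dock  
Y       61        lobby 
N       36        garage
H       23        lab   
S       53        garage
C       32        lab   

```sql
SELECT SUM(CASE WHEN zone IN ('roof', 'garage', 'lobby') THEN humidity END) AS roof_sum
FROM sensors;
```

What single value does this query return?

sensor=X: ✓ → 52
sensor=K: ✓ → 24
sensor=Q: ✓ → 58
sensor=T: ✗
sensor=Y: ✓ → 61
sensor=N: ✓ → 36
sensor=H: ✗
sensor=S: ✓ → 53
sensor=C: ✗
roof_sum = 52 + 24 + 58 + 61 + 36 + 53 = 284

284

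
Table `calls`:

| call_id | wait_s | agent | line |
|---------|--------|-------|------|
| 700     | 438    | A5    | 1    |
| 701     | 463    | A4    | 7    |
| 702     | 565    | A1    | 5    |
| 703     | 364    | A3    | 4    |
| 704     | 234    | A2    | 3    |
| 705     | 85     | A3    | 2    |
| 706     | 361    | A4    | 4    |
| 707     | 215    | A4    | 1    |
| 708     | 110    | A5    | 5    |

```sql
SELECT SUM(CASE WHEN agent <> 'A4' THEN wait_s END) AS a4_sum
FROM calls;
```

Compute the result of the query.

call_id=700: ✓ → 438
call_id=701: ✗
call_id=702: ✓ → 565
call_id=703: ✓ → 364
call_id=704: ✓ → 234
call_id=705: ✓ → 85
call_id=706: ✗
call_id=707: ✗
call_id=708: ✓ → 110
a4_sum = 438 + 565 + 364 + 234 + 85 + 110 = 1796

1796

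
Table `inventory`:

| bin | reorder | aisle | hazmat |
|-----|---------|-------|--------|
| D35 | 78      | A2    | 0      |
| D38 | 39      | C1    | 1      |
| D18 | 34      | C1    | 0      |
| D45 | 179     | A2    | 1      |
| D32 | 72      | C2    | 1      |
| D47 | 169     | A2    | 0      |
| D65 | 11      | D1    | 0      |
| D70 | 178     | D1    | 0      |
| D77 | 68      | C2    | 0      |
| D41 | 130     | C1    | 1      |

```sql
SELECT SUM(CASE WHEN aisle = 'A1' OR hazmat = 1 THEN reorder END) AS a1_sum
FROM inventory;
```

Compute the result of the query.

bin=D35: ✗
bin=D38: ✓ → 39
bin=D18: ✗
bin=D45: ✓ → 179
bin=D32: ✓ → 72
bin=D47: ✗
bin=D65: ✗
bin=D70: ✗
bin=D77: ✗
bin=D41: ✓ → 130
a1_sum = 39 + 179 + 72 + 130 = 420

420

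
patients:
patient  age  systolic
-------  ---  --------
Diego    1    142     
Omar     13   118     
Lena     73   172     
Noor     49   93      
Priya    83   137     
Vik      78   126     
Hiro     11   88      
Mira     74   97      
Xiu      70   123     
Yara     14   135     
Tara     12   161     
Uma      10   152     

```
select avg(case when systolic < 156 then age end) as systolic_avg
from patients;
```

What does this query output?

40.3

patient=Diego: ✓ → 1
patient=Omar: ✓ → 13
patient=Lena: ✗
patient=Noor: ✓ → 49
patient=Priya: ✓ → 83
patient=Vik: ✓ → 78
patient=Hiro: ✓ → 11
patient=Mira: ✓ → 74
patient=Xiu: ✓ → 70
patient=Yara: ✓ → 14
patient=Tara: ✗
patient=Uma: ✓ → 10
systolic_avg = (1 + 13 + 49 + 83 + 78 + 11 + 74 + 70 + 14 + 10) / 10 = 40.3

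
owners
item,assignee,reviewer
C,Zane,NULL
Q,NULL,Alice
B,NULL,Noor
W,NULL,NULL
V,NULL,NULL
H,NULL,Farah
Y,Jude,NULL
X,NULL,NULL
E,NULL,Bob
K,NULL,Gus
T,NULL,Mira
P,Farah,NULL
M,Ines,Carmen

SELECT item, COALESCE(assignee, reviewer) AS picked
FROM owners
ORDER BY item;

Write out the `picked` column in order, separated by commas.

Noor, Zane, Bob, Farah, Gus, Ines, Farah, Alice, Mira, NULL, NULL, NULL, Jude

item=B: assignee=NULL, reviewer=Noor → Noor
item=C: assignee=Zane → Zane
item=E: assignee=NULL, reviewer=Bob → Bob
item=H: assignee=NULL, reviewer=Farah → Farah
item=K: assignee=NULL, reviewer=Gus → Gus
item=M: assignee=Ines → Ines
item=P: assignee=Farah → Farah
item=Q: assignee=NULL, reviewer=Alice → Alice
item=T: assignee=NULL, reviewer=Mira → Mira
item=V: assignee=NULL, reviewer=NULL (all NULL) → NULL
item=W: assignee=NULL, reviewer=NULL (all NULL) → NULL
item=X: assignee=NULL, reviewer=NULL (all NULL) → NULL
item=Y: assignee=Jude → Jude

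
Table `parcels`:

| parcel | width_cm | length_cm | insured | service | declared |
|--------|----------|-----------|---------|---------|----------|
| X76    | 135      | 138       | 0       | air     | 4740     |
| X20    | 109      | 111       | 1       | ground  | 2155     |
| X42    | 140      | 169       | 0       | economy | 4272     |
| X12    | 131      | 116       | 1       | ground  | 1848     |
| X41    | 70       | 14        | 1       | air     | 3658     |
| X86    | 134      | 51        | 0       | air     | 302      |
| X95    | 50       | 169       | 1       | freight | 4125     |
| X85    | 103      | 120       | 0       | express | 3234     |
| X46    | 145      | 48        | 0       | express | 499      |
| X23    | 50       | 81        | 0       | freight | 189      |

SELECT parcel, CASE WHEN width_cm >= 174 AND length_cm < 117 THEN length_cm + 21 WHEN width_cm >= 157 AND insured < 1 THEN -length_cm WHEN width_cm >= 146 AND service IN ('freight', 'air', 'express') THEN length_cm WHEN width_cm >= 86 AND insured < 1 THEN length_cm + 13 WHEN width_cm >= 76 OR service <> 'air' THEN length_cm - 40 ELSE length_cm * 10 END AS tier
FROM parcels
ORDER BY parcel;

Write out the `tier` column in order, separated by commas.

parcel=X12: width_cm >= 76 OR service <> 'air' → 76
parcel=X20: width_cm >= 76 OR service <> 'air' → 71
parcel=X23: width_cm >= 76 OR service <> 'air' → 41
parcel=X41: ELSE → 140
parcel=X42: width_cm >= 86 AND insured < 1 → 182
parcel=X46: width_cm >= 86 AND insured < 1 → 61
parcel=X76: width_cm >= 86 AND insured < 1 → 151
parcel=X85: width_cm >= 86 AND insured < 1 → 133
parcel=X86: width_cm >= 86 AND insured < 1 → 64
parcel=X95: width_cm >= 76 OR service <> 'air' → 129

76, 71, 41, 140, 182, 61, 151, 133, 64, 129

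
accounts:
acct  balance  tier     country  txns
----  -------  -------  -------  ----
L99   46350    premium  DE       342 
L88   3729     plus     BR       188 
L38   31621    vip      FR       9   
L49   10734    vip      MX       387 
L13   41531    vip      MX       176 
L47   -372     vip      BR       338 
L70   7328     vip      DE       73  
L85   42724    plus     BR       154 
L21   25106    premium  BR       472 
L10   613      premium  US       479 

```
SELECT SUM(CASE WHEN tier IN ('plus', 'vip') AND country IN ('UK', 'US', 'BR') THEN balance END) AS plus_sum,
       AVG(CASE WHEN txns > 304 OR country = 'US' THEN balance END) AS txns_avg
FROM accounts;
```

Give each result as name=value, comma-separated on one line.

[plus_sum: tier IN ('plus', 'vip') AND country IN ('UK', 'US', 'BR')]
acct=L99: ✗
acct=L88: ✓ → 3729
acct=L38: ✗
acct=L49: ✗
acct=L13: ✗
acct=L47: ✓ → -372
acct=L70: ✗
acct=L85: ✓ → 42724
acct=L21: ✗
acct=L10: ✗
plus_sum = 3729 + -372 + 42724 = 46081
—
[txns_avg: txns > 304 OR country = 'US']
acct=L99: ✓ → 46350
acct=L88: ✗
acct=L38: ✗
acct=L49: ✓ → 10734
acct=L13: ✗
acct=L47: ✓ → -372
acct=L70: ✗
acct=L85: ✗
acct=L21: ✓ → 25106
acct=L10: ✓ → 613
txns_avg = (46350 + 10734 + -372 + 25106 + 613) / 5 = 16486.2

plus_sum=46081, txns_avg=16486.2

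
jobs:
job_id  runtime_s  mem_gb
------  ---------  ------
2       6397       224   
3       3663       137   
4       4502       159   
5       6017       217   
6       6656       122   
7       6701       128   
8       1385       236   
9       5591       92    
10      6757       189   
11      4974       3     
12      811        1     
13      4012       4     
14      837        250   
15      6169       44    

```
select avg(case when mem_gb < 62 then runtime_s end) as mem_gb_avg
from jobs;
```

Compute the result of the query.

job_id=2: ✗
job_id=3: ✗
job_id=4: ✗
job_id=5: ✗
job_id=6: ✗
job_id=7: ✗
job_id=8: ✗
job_id=9: ✗
job_id=10: ✗
job_id=11: ✓ → 4974
job_id=12: ✓ → 811
job_id=13: ✓ → 4012
job_id=14: ✗
job_id=15: ✓ → 6169
mem_gb_avg = (4974 + 811 + 4012 + 6169) / 4 = 3991.5

3991.5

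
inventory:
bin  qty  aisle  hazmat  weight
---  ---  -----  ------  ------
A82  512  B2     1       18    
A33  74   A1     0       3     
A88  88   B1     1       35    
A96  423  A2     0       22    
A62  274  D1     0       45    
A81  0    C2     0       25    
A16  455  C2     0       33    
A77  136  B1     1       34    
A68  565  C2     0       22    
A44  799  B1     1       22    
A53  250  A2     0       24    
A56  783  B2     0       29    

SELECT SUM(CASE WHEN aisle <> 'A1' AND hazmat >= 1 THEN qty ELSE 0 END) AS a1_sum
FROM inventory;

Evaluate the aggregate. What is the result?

bin=A82: ✓ → 512
bin=A33: ✗
bin=A88: ✓ → 88
bin=A96: ✗
bin=A62: ✗
bin=A81: ✗
bin=A16: ✗
bin=A77: ✓ → 136
bin=A68: ✗
bin=A44: ✓ → 799
bin=A53: ✗
bin=A56: ✗
a1_sum = 512 + 88 + 136 + 799 = 1535

1535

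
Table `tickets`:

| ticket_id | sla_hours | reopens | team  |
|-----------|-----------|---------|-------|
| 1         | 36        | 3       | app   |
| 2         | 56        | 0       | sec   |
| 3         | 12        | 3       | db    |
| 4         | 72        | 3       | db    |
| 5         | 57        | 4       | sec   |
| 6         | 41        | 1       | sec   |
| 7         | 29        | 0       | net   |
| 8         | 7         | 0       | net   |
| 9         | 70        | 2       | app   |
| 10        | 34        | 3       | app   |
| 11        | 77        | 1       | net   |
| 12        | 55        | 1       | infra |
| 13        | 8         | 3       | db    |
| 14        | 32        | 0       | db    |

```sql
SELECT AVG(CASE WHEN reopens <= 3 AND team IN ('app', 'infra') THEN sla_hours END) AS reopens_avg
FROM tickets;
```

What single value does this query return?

ticket_id=1: ✓ → 36
ticket_id=2: ✗
ticket_id=3: ✗
ticket_id=4: ✗
ticket_id=5: ✗
ticket_id=6: ✗
ticket_id=7: ✗
ticket_id=8: ✗
ticket_id=9: ✓ → 70
ticket_id=10: ✓ → 34
ticket_id=11: ✗
ticket_id=12: ✓ → 55
ticket_id=13: ✗
ticket_id=14: ✗
reopens_avg = (36 + 70 + 34 + 55) / 4 = 48.75

48.75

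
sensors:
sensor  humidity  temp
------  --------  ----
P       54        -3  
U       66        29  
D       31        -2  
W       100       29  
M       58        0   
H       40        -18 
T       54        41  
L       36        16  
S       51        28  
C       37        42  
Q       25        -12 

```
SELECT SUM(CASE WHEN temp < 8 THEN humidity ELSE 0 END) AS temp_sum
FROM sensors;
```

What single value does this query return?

sensor=P: ✓ → 54
sensor=U: ✗
sensor=D: ✓ → 31
sensor=W: ✗
sensor=M: ✓ → 58
sensor=H: ✓ → 40
sensor=T: ✗
sensor=L: ✗
sensor=S: ✗
sensor=C: ✗
sensor=Q: ✓ → 25
temp_sum = 54 + 31 + 58 + 40 + 25 = 208

208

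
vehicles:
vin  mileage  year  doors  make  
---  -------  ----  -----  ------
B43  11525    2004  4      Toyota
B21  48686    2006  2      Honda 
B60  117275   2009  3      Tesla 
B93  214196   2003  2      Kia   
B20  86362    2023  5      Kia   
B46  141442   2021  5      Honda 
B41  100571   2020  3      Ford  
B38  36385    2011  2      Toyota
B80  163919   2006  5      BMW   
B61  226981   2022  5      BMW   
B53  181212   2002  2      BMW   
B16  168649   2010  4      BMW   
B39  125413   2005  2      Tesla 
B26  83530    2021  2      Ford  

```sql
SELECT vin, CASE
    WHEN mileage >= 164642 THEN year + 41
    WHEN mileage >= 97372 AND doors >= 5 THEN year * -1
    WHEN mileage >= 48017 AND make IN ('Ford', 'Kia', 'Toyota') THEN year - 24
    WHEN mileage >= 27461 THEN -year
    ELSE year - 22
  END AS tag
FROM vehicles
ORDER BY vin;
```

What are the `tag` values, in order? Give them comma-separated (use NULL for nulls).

vin=B16: mileage >= 164642 → 2051
vin=B20: mileage >= 48017 AND make IN ('Ford', 'Kia', 'Toyota') → 1999
vin=B21: mileage >= 27461 → -2006
vin=B26: mileage >= 48017 AND make IN ('Ford', 'Kia', 'Toyota') → 1997
vin=B38: mileage >= 27461 → -2011
vin=B39: mileage >= 27461 → -2005
vin=B41: mileage >= 48017 AND make IN ('Ford', 'Kia', 'Toyota') → 1996
vin=B43: ELSE → 1982
vin=B46: mileage >= 97372 AND doors >= 5 → -2021
vin=B53: mileage >= 164642 → 2043
vin=B60: mileage >= 27461 → -2009
vin=B61: mileage >= 164642 → 2063
vin=B80: mileage >= 97372 AND doors >= 5 → -2006
vin=B93: mileage >= 164642 → 2044

2051, 1999, -2006, 1997, -2011, -2005, 1996, 1982, -2021, 2043, -2009, 2063, -2006, 2044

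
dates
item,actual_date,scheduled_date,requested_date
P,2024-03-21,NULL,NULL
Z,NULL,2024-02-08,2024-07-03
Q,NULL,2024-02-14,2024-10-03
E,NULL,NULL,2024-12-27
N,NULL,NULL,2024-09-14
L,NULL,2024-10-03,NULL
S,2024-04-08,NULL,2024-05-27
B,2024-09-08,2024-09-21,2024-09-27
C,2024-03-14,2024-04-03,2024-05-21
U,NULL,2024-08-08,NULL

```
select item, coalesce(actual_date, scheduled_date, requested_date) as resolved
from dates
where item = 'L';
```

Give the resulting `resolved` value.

2024-10-03

item = L: actual_date=NULL, scheduled_date=2024-10-03, requested_date=NULL.
actual_date=NULL, scheduled_date=2024-10-03 → 2024-10-03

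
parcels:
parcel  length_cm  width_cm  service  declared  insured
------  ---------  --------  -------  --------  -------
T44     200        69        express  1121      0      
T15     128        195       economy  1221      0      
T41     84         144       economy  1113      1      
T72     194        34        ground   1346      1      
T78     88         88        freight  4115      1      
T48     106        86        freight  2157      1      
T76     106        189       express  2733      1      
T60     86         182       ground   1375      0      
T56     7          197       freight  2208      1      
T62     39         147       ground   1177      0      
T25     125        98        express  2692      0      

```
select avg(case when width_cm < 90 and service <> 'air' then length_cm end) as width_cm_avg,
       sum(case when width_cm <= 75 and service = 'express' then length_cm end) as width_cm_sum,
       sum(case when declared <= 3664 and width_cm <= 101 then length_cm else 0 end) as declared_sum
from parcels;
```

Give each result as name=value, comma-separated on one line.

[width_cm_avg: width_cm < 90 and service <> 'air']
parcel=T44: ✓ → 200
parcel=T15: ✗
parcel=T41: ✗
parcel=T72: ✓ → 194
parcel=T78: ✓ → 88
parcel=T48: ✓ → 106
parcel=T76: ✗
parcel=T60: ✗
parcel=T56: ✗
parcel=T62: ✗
parcel=T25: ✗
width_cm_avg = (200 + 194 + 88 + 106) / 4 = 147
—
[width_cm_sum: width_cm <= 75 and service = 'express']
parcel=T44: ✓ → 200
parcel=T15: ✗
parcel=T41: ✗
parcel=T72: ✗
parcel=T78: ✗
parcel=T48: ✗
parcel=T76: ✗
parcel=T60: ✗
parcel=T56: ✗
parcel=T62: ✗
parcel=T25: ✗
width_cm_sum = 200
—
[declared_sum: declared <= 3664 and width_cm <= 101]
parcel=T44: ✓ → 200
parcel=T15: ✗
parcel=T41: ✗
parcel=T72: ✓ → 194
parcel=T78: ✗
parcel=T48: ✓ → 106
parcel=T76: ✗
parcel=T60: ✗
parcel=T56: ✗
parcel=T62: ✗
parcel=T25: ✓ → 125
declared_sum = 200 + 194 + 106 + 125 = 625

width_cm_avg=147, width_cm_sum=200, declared_sum=625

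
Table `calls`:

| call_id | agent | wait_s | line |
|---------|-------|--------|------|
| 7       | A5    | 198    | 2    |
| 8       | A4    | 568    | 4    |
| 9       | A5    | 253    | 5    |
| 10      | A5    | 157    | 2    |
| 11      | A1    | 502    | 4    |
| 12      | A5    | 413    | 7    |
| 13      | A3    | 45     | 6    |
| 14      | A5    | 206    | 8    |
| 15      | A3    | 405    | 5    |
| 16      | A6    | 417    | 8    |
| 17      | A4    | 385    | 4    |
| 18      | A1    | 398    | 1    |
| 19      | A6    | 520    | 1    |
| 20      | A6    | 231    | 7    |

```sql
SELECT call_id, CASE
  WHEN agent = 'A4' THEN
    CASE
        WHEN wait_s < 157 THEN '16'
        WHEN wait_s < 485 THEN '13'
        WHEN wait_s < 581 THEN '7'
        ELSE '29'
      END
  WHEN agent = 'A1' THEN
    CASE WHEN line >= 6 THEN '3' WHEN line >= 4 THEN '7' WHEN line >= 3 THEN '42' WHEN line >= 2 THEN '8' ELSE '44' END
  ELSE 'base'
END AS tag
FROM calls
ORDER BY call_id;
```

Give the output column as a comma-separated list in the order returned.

base, 7, base, base, 7, base, base, base, base, base, 13, 44, base, base

call_id=7: agent='A5' → outer ELSE → base
call_id=8: agent='A4' → inner[wait_s < 581] → 7
call_id=9: agent='A5' → outer ELSE → base
call_id=10: agent='A5' → outer ELSE → base
call_id=11: agent='A1' → inner[line >= 4] → 7
call_id=12: agent='A5' → outer ELSE → base
call_id=13: agent='A3' → outer ELSE → base
call_id=14: agent='A5' → outer ELSE → base
call_id=15: agent='A3' → outer ELSE → base
call_id=16: agent='A6' → outer ELSE → base
call_id=17: agent='A4' → inner[wait_s < 485] → 13
call_id=18: agent='A1' → inner[ELSE] → 44
call_id=19: agent='A6' → outer ELSE → base
call_id=20: agent='A6' → outer ELSE → base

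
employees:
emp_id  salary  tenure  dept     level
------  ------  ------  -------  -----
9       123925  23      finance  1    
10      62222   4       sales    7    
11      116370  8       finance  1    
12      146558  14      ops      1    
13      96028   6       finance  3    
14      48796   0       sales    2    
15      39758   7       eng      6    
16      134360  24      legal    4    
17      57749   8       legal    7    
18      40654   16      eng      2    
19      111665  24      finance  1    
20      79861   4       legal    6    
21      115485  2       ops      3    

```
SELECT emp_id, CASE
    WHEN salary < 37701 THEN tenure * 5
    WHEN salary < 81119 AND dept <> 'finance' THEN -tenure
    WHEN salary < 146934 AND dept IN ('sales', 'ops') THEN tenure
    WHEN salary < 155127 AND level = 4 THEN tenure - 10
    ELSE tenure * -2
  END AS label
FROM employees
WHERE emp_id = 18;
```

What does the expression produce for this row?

-16

emp_id = 18: salary=40654, tenure=16, dept=eng, level=2.
salary < 37701 → false
salary < 81119 AND dept <> 'finance' → true → -16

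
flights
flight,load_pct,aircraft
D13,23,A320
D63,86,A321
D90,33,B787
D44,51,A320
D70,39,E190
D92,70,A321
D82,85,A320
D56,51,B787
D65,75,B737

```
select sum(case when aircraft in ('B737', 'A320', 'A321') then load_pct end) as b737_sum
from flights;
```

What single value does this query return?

390

flight=D13: ✓ → 23
flight=D63: ✓ → 86
flight=D90: ✗
flight=D44: ✓ → 51
flight=D70: ✗
flight=D92: ✓ → 70
flight=D82: ✓ → 85
flight=D56: ✗
flight=D65: ✓ → 75
b737_sum = 23 + 86 + 51 + 70 + 85 + 75 = 390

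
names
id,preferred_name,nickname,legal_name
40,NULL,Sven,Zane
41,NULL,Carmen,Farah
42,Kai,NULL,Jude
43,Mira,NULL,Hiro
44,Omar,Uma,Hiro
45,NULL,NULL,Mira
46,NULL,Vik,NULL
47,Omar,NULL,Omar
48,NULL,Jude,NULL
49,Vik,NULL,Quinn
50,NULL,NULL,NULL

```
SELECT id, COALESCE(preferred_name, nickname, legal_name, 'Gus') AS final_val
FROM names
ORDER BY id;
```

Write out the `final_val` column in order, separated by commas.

Sven, Carmen, Kai, Mira, Omar, Mira, Vik, Omar, Jude, Vik, Gus

id=40: preferred_name=NULL, nickname=Sven → Sven
id=41: preferred_name=NULL, nickname=Carmen → Carmen
id=42: preferred_name=Kai → Kai
id=43: preferred_name=Mira → Mira
id=44: preferred_name=Omar → Omar
id=45: preferred_name=NULL, nickname=NULL, legal_name=Mira → Mira
id=46: preferred_name=NULL, nickname=Vik → Vik
id=47: preferred_name=Omar → Omar
id=48: preferred_name=NULL, nickname=Jude → Jude
id=49: preferred_name=Vik → Vik
id=50: preferred_name=NULL, nickname=NULL, legal_name=NULL, → literal Gus → Gus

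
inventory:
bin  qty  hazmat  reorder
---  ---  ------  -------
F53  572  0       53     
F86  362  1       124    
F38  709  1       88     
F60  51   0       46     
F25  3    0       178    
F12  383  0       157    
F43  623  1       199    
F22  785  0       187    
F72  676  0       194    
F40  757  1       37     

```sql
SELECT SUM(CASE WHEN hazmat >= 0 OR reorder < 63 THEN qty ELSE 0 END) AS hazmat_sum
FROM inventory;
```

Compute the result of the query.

bin=F53: ✓ → 572
bin=F86: ✓ → 362
bin=F38: ✓ → 709
bin=F60: ✓ → 51
bin=F25: ✓ → 3
bin=F12: ✓ → 383
bin=F43: ✓ → 623
bin=F22: ✓ → 785
bin=F72: ✓ → 676
bin=F40: ✓ → 757
hazmat_sum = 572 + 362 + 709 + 51 + 3 + 383 + 623 + 785 + 676 + 757 = 4921

4921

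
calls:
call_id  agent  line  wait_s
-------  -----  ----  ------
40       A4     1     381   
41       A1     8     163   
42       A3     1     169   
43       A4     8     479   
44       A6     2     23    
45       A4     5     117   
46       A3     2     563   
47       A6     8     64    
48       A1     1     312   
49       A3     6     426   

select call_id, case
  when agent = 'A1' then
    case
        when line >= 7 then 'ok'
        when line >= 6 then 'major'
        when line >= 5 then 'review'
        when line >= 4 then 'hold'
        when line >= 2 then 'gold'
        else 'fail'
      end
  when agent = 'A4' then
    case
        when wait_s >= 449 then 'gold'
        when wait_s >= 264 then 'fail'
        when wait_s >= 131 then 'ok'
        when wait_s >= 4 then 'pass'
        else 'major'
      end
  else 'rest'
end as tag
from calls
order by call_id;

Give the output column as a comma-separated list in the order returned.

fail, ok, rest, gold, rest, pass, rest, rest, fail, rest

call_id=40: agent='A4' → inner[wait_s >= 264] → fail
call_id=41: agent='A1' → inner[line >= 7] → ok
call_id=42: agent='A3' → outer ELSE → rest
call_id=43: agent='A4' → inner[wait_s >= 449] → gold
call_id=44: agent='A6' → outer ELSE → rest
call_id=45: agent='A4' → inner[wait_s >= 4] → pass
call_id=46: agent='A3' → outer ELSE → rest
call_id=47: agent='A6' → outer ELSE → rest
call_id=48: agent='A1' → inner[ELSE] → fail
call_id=49: agent='A3' → outer ELSE → rest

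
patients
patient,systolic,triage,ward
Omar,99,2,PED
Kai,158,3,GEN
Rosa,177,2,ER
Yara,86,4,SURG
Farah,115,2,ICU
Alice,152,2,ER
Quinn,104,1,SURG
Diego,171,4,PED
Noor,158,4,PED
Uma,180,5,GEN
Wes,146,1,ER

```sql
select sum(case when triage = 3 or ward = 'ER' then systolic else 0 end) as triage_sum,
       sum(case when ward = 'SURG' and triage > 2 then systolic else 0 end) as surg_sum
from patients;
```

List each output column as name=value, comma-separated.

triage_sum=633, surg_sum=86

[triage_sum: triage = 3 or ward = 'ER']
patient=Omar: ✗
patient=Kai: ✓ → 158
patient=Rosa: ✓ → 177
patient=Yara: ✗
patient=Farah: ✗
patient=Alice: ✓ → 152
patient=Quinn: ✗
patient=Diego: ✗
patient=Noor: ✗
patient=Uma: ✗
patient=Wes: ✓ → 146
triage_sum = 158 + 177 + 152 + 146 = 633
—
[surg_sum: ward = 'SURG' and triage > 2]
patient=Omar: ✗
patient=Kai: ✗
patient=Rosa: ✗
patient=Yara: ✓ → 86
patient=Farah: ✗
patient=Alice: ✗
patient=Quinn: ✗
patient=Diego: ✗
patient=Noor: ✗
patient=Uma: ✗
patient=Wes: ✗
surg_sum = 86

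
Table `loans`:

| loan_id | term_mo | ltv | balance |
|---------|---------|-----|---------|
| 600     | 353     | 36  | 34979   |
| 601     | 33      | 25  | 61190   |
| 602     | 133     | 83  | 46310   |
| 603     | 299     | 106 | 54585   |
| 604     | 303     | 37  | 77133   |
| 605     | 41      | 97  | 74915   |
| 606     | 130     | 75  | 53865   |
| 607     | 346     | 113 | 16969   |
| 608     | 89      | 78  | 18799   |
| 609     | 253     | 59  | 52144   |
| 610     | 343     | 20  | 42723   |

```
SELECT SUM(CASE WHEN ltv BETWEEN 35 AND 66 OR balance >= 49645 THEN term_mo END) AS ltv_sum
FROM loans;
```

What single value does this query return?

loan_id=600: ✓ → 353
loan_id=601: ✓ → 33
loan_id=602: ✗
loan_id=603: ✓ → 299
loan_id=604: ✓ → 303
loan_id=605: ✓ → 41
loan_id=606: ✓ → 130
loan_id=607: ✗
loan_id=608: ✗
loan_id=609: ✓ → 253
loan_id=610: ✗
ltv_sum = 353 + 33 + 299 + 303 + 41 + 130 + 253 = 1412

1412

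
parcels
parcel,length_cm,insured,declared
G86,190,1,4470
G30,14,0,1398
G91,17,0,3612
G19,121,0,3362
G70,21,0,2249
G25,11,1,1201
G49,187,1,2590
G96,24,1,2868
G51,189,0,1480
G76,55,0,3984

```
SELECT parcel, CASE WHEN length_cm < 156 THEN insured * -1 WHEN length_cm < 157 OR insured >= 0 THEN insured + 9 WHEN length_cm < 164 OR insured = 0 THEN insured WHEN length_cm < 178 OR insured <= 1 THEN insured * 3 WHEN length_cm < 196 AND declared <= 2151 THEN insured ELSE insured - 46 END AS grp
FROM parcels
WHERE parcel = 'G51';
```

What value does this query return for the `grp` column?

parcel = G51: length_cm=189, insured=0, declared=1480.
length_cm < 156 → false
length_cm < 157 OR insured >= 0 → true → 9

9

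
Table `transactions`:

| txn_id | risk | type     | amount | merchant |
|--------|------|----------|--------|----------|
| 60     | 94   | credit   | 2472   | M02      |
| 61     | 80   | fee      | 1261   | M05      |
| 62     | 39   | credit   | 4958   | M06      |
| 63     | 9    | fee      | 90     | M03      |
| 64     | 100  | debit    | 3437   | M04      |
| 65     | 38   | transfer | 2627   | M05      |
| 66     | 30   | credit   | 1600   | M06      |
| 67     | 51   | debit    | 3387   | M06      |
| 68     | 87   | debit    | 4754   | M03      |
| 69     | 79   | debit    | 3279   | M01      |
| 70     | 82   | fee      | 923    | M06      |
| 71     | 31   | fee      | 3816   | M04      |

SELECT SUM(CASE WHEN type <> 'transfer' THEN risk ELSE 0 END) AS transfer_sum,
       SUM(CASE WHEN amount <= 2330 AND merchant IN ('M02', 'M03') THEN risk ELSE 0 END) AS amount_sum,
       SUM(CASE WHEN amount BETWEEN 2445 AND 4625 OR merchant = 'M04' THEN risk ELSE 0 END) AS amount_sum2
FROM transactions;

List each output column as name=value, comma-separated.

[transfer_sum: type <> 'transfer']
txn_id=60: ✓ → 94
txn_id=61: ✓ → 80
txn_id=62: ✓ → 39
txn_id=63: ✓ → 9
txn_id=64: ✓ → 100
txn_id=65: ✗
txn_id=66: ✓ → 30
txn_id=67: ✓ → 51
txn_id=68: ✓ → 87
txn_id=69: ✓ → 79
txn_id=70: ✓ → 82
txn_id=71: ✓ → 31
transfer_sum = 94 + 80 + 39 + 9 + 100 + 30 + 51 + 87 + 79 + 82 + 31 = 682
—
[amount_sum: amount <= 2330 AND merchant IN ('M02', 'M03')]
txn_id=60: ✗
txn_id=61: ✗
txn_id=62: ✗
txn_id=63: ✓ → 9
txn_id=64: ✗
txn_id=65: ✗
txn_id=66: ✗
txn_id=67: ✗
txn_id=68: ✗
txn_id=69: ✗
txn_id=70: ✗
txn_id=71: ✗
amount_sum = 9
—
[amount_sum2: amount BETWEEN 2445 AND 4625 OR merchant = 'M04']
txn_id=60: ✓ → 94
txn_id=61: ✗
txn_id=62: ✗
txn_id=63: ✗
txn_id=64: ✓ → 100
txn_id=65: ✓ → 38
txn_id=66: ✗
txn_id=67: ✓ → 51
txn_id=68: ✗
txn_id=69: ✓ → 79
txn_id=70: ✗
txn_id=71: ✓ → 31
amount_sum2 = 94 + 100 + 38 + 51 + 79 + 31 = 393

transfer_sum=682, amount_sum=9, amount_sum2=393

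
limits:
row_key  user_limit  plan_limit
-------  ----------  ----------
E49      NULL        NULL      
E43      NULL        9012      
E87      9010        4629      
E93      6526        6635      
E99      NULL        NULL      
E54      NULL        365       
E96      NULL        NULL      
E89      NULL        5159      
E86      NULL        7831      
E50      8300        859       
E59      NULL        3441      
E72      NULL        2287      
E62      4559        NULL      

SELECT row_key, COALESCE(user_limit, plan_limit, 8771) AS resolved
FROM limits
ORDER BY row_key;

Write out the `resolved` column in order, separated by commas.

row_key=E43: user_limit=NULL, plan_limit=9012 → 9012
row_key=E49: user_limit=NULL, plan_limit=NULL, → literal 8771 → 8771
row_key=E50: user_limit=8300 → 8300
row_key=E54: user_limit=NULL, plan_limit=365 → 365
row_key=E59: user_limit=NULL, plan_limit=3441 → 3441
row_key=E62: user_limit=4559 → 4559
row_key=E72: user_limit=NULL, plan_limit=2287 → 2287
row_key=E86: user_limit=NULL, plan_limit=7831 → 7831
row_key=E87: user_limit=9010 → 9010
row_key=E89: user_limit=NULL, plan_limit=5159 → 5159
row_key=E93: user_limit=6526 → 6526
row_key=E96: user_limit=NULL, plan_limit=NULL, → literal 8771 → 8771
row_key=E99: user_limit=NULL, plan_limit=NULL, → literal 8771 → 8771

9012, 8771, 8300, 365, 3441, 4559, 2287, 7831, 9010, 5159, 6526, 8771, 8771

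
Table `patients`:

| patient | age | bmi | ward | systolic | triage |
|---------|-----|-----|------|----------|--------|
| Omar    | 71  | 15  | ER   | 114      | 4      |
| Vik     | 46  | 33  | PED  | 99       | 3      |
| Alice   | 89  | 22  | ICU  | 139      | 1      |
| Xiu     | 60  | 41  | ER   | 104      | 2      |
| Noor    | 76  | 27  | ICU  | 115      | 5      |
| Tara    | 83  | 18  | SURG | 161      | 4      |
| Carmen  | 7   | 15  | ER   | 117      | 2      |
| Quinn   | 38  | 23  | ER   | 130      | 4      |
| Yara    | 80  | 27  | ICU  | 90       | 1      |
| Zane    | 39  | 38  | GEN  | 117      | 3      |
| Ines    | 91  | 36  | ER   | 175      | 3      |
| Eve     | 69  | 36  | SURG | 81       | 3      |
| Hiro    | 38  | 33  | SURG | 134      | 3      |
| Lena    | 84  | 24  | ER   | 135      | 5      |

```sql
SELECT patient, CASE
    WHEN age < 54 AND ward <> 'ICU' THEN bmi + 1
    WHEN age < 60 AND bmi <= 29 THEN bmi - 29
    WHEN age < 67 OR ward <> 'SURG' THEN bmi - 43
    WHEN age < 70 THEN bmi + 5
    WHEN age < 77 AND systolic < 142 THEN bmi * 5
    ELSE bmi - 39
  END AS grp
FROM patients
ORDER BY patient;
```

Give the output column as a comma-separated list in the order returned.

patient=Alice: age < 67 OR ward <> 'SURG' → -21
patient=Carmen: age < 54 AND ward <> 'ICU' → 16
patient=Eve: age < 70 → 41
patient=Hiro: age < 54 AND ward <> 'ICU' → 34
patient=Ines: age < 67 OR ward <> 'SURG' → -7
patient=Lena: age < 67 OR ward <> 'SURG' → -19
patient=Noor: age < 67 OR ward <> 'SURG' → -16
patient=Omar: age < 67 OR ward <> 'SURG' → -28
patient=Quinn: age < 54 AND ward <> 'ICU' → 24
patient=Tara: ELSE → -21
patient=Vik: age < 54 AND ward <> 'ICU' → 34
patient=Xiu: age < 67 OR ward <> 'SURG' → -2
patient=Yara: age < 67 OR ward <> 'SURG' → -16
patient=Zane: age < 54 AND ward <> 'ICU' → 39

-21, 16, 41, 34, -7, -19, -16, -28, 24, -21, 34, -2, -16, 39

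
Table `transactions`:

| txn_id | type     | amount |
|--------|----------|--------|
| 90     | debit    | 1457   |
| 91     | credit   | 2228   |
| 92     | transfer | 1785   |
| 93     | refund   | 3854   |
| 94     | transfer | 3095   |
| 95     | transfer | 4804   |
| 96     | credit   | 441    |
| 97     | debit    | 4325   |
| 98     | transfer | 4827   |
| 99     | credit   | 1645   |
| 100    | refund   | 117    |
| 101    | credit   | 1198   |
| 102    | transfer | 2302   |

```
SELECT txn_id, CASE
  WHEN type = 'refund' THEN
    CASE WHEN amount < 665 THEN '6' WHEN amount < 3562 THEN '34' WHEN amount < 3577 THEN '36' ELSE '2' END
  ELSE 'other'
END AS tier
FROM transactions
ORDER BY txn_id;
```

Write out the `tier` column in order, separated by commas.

other, other, other, 2, other, other, other, other, other, other, 6, other, other

txn_id=90: type='debit' → outer ELSE → other
txn_id=91: type='credit' → outer ELSE → other
txn_id=92: type='transfer' → outer ELSE → other
txn_id=93: type='refund' → inner[ELSE] → 2
txn_id=94: type='transfer' → outer ELSE → other
txn_id=95: type='transfer' → outer ELSE → other
txn_id=96: type='credit' → outer ELSE → other
txn_id=97: type='debit' → outer ELSE → other
txn_id=98: type='transfer' → outer ELSE → other
txn_id=99: type='credit' → outer ELSE → other
txn_id=100: type='refund' → inner[amount < 665] → 6
txn_id=101: type='credit' → outer ELSE → other
txn_id=102: type='transfer' → outer ELSE → other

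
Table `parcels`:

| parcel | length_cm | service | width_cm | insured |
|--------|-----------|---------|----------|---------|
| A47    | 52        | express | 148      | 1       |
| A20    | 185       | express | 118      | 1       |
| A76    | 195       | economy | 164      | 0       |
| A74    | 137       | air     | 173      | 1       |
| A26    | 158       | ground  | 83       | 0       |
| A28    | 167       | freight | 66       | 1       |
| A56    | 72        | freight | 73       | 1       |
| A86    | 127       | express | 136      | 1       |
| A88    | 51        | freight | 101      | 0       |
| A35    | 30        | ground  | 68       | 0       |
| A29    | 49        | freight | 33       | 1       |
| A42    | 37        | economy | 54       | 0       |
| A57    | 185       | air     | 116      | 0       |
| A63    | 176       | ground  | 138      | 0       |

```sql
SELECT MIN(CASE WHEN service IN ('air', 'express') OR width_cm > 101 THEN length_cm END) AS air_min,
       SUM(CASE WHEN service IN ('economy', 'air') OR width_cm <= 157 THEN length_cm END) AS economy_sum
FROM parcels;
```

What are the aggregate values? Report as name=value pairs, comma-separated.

air_min=52, economy_sum=1621

[air_min: service IN ('air', 'express') OR width_cm > 101]
parcel=A47: ✓ → 52
parcel=A20: ✓ → 185
parcel=A76: ✓ → 195
parcel=A74: ✓ → 137
parcel=A26: ✗
parcel=A28: ✗
parcel=A56: ✗
parcel=A86: ✓ → 127
parcel=A88: ✗
parcel=A35: ✗
parcel=A29: ✗
parcel=A42: ✗
parcel=A57: ✓ → 185
parcel=A63: ✓ → 176
air_min = MIN(52, 185, 195, 137, 127, 185, 176) = 52
—
[economy_sum: service IN ('economy', 'air') OR width_cm <= 157]
parcel=A47: ✓ → 52
parcel=A20: ✓ → 185
parcel=A76: ✓ → 195
parcel=A74: ✓ → 137
parcel=A26: ✓ → 158
parcel=A28: ✓ → 167
parcel=A56: ✓ → 72
parcel=A86: ✓ → 127
parcel=A88: ✓ → 51
parcel=A35: ✓ → 30
parcel=A29: ✓ → 49
parcel=A42: ✓ → 37
parcel=A57: ✓ → 185
parcel=A63: ✓ → 176
economy_sum = 52 + 185 + 195 + 137 + 158 + 167 + 72 + 127 + 51 + 30 + 49 + 37 + 185 + 176 = 1621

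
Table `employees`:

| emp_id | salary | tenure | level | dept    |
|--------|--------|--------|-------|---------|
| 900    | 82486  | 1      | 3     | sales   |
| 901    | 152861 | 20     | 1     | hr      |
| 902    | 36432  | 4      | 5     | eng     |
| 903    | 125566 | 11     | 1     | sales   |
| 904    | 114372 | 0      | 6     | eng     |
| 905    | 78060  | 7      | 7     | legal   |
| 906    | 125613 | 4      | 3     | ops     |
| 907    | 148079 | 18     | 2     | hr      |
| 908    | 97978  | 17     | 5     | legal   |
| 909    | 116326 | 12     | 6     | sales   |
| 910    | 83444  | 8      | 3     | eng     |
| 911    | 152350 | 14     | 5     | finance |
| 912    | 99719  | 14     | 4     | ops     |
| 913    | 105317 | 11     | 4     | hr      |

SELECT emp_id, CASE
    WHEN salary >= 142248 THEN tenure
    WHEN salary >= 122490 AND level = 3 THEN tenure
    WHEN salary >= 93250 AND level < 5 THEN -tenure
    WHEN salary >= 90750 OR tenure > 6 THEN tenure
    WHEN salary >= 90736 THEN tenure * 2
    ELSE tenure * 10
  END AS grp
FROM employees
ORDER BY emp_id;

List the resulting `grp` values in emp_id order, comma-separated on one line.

emp_id=900: ELSE → 10
emp_id=901: salary >= 142248 → 20
emp_id=902: ELSE → 40
emp_id=903: salary >= 93250 AND level < 5 → -11
emp_id=904: salary >= 90750 OR tenure > 6 → 0
emp_id=905: salary >= 90750 OR tenure > 6 → 7
emp_id=906: salary >= 122490 AND level = 3 → 4
emp_id=907: salary >= 142248 → 18
emp_id=908: salary >= 90750 OR tenure > 6 → 17
emp_id=909: salary >= 90750 OR tenure > 6 → 12
emp_id=910: salary >= 90750 OR tenure > 6 → 8
emp_id=911: salary >= 142248 → 14
emp_id=912: salary >= 93250 AND level < 5 → -14
emp_id=913: salary >= 93250 AND level < 5 → -11

10, 20, 40, -11, 0, 7, 4, 18, 17, 12, 8, 14, -14, -11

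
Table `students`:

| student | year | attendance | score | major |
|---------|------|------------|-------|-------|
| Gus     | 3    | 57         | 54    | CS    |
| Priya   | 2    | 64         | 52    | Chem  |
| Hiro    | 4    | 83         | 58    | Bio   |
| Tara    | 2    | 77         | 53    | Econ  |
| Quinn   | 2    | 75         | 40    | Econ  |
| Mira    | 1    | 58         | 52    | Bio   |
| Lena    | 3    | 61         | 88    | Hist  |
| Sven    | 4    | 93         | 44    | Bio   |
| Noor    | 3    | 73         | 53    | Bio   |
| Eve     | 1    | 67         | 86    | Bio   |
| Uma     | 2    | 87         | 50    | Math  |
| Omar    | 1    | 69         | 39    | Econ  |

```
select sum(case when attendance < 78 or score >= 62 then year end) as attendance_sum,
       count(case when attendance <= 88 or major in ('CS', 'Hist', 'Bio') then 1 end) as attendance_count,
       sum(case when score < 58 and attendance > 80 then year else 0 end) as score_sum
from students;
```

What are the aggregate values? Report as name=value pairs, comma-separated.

attendance_sum=18, attendance_count=12, score_sum=6

[attendance_sum: attendance < 78 or score >= 62]
student=Gus: ✓ → 3
student=Priya: ✓ → 2
student=Hiro: ✗
student=Tara: ✓ → 2
student=Quinn: ✓ → 2
student=Mira: ✓ → 1
student=Lena: ✓ → 3
student=Sven: ✗
student=Noor: ✓ → 3
student=Eve: ✓ → 1
student=Uma: ✗
student=Omar: ✓ → 1
attendance_sum = 3 + 2 + 2 + 2 + 1 + 3 + 3 + 1 + 1 = 18
—
[attendance_count: attendance <= 88 or major in ('CS', 'Hist', 'Bio')]
student=Gus: ✓ → 1
student=Priya: ✓ → 1
student=Hiro: ✓ → 1
student=Tara: ✓ → 1
student=Quinn: ✓ → 1
student=Mira: ✓ → 1
student=Lena: ✓ → 1
student=Sven: ✓ → 1
student=Noor: ✓ → 1
student=Eve: ✓ → 1
student=Uma: ✓ → 1
student=Omar: ✓ → 1
attendance_count = COUNT(1, 1, 1, 1, 1, 1, 1, 1, 1, 1, 1, 1) = 12
—
[score_sum: score < 58 and attendance > 80]
student=Gus: ✗
student=Priya: ✗
student=Hiro: ✗
student=Tara: ✗
student=Quinn: ✗
student=Mira: ✗
student=Lena: ✗
student=Sven: ✓ → 4
student=Noor: ✗
student=Eve: ✗
student=Uma: ✓ → 2
student=Omar: ✗
score_sum = 4 + 2 = 6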